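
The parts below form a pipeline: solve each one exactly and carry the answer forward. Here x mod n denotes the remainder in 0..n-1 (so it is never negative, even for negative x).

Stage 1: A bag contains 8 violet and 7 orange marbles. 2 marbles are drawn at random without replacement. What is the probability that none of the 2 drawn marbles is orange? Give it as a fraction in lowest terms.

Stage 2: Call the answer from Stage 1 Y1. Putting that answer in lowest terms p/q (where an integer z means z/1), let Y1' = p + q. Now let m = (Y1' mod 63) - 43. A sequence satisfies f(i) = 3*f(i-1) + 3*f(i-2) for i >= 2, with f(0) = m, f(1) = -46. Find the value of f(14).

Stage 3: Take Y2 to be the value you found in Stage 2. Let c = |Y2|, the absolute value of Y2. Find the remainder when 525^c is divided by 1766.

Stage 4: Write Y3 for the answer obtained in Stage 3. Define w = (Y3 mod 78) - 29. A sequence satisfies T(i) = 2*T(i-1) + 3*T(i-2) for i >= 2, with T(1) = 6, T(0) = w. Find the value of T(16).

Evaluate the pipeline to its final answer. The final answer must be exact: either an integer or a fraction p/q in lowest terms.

Stage 1: total draws C(15,2) = 105; favorable C(8,2) = 28; P = 4/15; answer 4/15
Stage 2: Y1 = 4/15; threaded value p + q = 19; m = -24; f(2) = 3*(-46) + 3*(-24) = -210; iterating: f(2)=-210, f(3)=-768, f(4)=-2934, f(5)=-11106, f(6)=-42120, f(7)=-159678, f(8)=-605394, f(9)=-2295216, f(10)=-8701830, f(11)=-32991138, f(12)=-125078904, f(13)=-474210126, f(14)=-1797867090; answer -1797867090
Stage 3: Y2 = -1797867090; c = 1797867090; squarings mod 1766: 525^1=525, 525^2=129, 525^4=747, 525^8=1719, 525^16=443, 525^32=223, 525^64=281, 525^128=1257, 525^256=1245, 525^512=1243, 525^1024=1565, 525^2048=1549, 525^4096=1173, 525^8192=215, 525^16384=309, 525^32768=117, 525^65536=1327, 525^131072=227, 525^262144=315, 525^524288=329, 525^1048576=515, 525^2097152=325, 525^4194304=1431, 525^8388608=967, 525^16777216=875, 525^33554432=947, 525^67108864=1447, 525^134217728=1099, 525^268435456=1623, 525^536870912=1023, 525^1073741824=1057; 525^1797867090 = 525^2 * 525^16 * 525^64 * 525^512 * 525^1024 * 525^16384 * 525^65536 * 525^524288 * 525^2097152 * 525^16777216 * 525^33554432 * 525^134217728 * 525^536870912 * 525^1073741824 = 833 (mod 1766); answer 833
Stage 4: Y3 = 833; w = 24; T(2) = 2*(6) + 3*(24) = 84; iterating: T(2)=84, T(3)=186, T(4)=624, T(5)=1806, T(6)=5484, T(7)=16386, T(8)=49224, T(9)=147606, T(10)=442884, T(11)=1328586, T(12)=3985824, T(13)=11957406, T(14)=35872284, T(15)=107616786, T(16)=322850424; answer 322850424

322850424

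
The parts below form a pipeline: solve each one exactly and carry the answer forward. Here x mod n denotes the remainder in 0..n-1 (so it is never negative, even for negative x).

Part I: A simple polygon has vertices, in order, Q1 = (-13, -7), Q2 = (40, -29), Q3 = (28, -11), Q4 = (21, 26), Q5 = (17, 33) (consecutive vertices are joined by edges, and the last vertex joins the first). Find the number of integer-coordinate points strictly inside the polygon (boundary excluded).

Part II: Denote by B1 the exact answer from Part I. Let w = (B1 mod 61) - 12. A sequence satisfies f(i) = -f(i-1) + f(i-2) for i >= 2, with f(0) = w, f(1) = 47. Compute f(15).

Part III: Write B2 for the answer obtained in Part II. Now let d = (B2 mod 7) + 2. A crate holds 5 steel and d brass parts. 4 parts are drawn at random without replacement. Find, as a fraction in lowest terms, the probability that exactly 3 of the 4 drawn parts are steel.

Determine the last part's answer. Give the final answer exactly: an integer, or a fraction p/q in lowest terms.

2/11

Part I: cross terms: (-13*-29 - 40*-7)=657, (40*-11 - 28*-29)=372, (28*26 - 21*-11)=959, (21*33 - 17*26)=251, (17*-7 - -13*33)=310; twice the area = |2549| = 2549; area = 2549/2; boundary points = 1 + 6 + 1 + 1 + 10 = 19; strictly interior points = area - boundary/2 + 1 = 1266; answer 1266
Part II: B1 = 1266; w = 34; f(2) = -1*(47) + 1*(34) = -13; iterating: f(2)=-13, f(3)=60, f(4)=-73, f(5)=133, f(6)=-206, f(7)=339, f(8)=-545, f(9)=884, f(10)=-1429, f(11)=2313, f(12)=-3742, f(13)=6055, f(14)=-9797, f(15)=15852; answer 15852
Part III: B2 = 15852; d = 6; total draws C(11,4) = 330; favorable C(5,3)*C(6,1) = 60; P = 2/11; answer 2/11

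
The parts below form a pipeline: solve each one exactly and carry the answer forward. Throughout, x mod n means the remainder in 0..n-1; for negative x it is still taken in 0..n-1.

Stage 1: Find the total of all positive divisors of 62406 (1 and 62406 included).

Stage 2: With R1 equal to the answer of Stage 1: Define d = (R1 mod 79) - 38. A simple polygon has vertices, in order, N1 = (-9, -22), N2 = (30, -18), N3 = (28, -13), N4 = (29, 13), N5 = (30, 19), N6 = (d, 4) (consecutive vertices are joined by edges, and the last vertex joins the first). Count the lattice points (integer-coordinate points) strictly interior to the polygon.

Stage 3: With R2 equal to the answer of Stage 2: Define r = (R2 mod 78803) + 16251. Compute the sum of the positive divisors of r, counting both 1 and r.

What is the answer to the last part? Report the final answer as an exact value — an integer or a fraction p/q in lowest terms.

Stage 1: 62406 = 2 * 3^2 * 3467; sigma = (1 + 2) * (1 + 3 + 9) * (1 + 3467) = 3 * 13 * 3468 = 135252; answer 135252
Stage 2: R1 = 135252; d = -34; cross terms: (-9*-18 - 30*-22)=822, (30*-13 - 28*-18)=114, (28*13 - 29*-13)=741, (29*19 - 30*13)=161, (30*4 - -34*19)=766, (-34*-22 - -9*4)=784; twice the area = |3388| = 3388; area = 1694; boundary points = 1 + 1 + 1 + 1 + 1 + 1 = 6; strictly interior points = area - boundary/2 + 1 = 1692; answer 1692
Stage 3: R2 = 1692; r = 17943; 17943 = 3 * 5981; sigma = (1 + 3) * (1 + 5981) = 4 * 5982 = 23928; answer 23928

23928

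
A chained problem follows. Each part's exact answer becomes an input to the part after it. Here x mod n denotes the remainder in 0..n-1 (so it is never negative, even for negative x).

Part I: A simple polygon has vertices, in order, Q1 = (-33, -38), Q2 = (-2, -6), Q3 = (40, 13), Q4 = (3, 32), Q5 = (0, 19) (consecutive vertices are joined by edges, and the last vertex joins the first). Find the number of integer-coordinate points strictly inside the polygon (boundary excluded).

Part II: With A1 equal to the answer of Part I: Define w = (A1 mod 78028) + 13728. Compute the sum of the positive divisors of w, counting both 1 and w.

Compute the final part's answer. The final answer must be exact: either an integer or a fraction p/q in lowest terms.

37200

Part I: cross terms: (-33*-6 - -2*-38)=122, (-2*13 - 40*-6)=214, (40*32 - 3*13)=1241, (3*19 - 0*32)=57, (0*-38 - -33*19)=627; twice the area = |2261| = 2261; area = 2261/2; boundary points = 1 + 1 + 1 + 1 + 3 = 7; strictly interior points = area - boundary/2 + 1 = 1128; answer 1128
Part II: A1 = 1128; w = 14856; 14856 = 2^3 * 3 * 619; sigma = (1 + 2 + 4 + 8) * (1 + 3) * (1 + 619) = 15 * 4 * 620 = 37200; answer 37200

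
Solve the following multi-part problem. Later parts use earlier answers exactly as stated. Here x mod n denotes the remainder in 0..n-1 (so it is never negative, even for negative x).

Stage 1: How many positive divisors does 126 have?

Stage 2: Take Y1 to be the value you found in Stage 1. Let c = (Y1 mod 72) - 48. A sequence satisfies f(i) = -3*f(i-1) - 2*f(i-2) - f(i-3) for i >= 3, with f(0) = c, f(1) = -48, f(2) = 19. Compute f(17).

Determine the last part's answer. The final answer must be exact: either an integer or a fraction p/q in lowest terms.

11463047

Stage 1: 126 = 2 * 3^2 * 7; number of divisors = (1+1) * (2+1) * (1+1) = 12; answer 12
Stage 2: Y1 = 12; c = -36; f(3) = -3*(19) - 2*(-48) - 1*(-36) = 75; iterating: f(3)=75, f(4)=-215, f(5)=476, f(6)=-1073, f(7)=2482, f(8)=-5776, f(9)=13437, f(10)=-31241, f(11)=72625, f(12)=-168830, f(13)=392481, f(14)=-912408, f(15)=2121092, f(16)=-4930941, f(17)=11463047; answer 11463047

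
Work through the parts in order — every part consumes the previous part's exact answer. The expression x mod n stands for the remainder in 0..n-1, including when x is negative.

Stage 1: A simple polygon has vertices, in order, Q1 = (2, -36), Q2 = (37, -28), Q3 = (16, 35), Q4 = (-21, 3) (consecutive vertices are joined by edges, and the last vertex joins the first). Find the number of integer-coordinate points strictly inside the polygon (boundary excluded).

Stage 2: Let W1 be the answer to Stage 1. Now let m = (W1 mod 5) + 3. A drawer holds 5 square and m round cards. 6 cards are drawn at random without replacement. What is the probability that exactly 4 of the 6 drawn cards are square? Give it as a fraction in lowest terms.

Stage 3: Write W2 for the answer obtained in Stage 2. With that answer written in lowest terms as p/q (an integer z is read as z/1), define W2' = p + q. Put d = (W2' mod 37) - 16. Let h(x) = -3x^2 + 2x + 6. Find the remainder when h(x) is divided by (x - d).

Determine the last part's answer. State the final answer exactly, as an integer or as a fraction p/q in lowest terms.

-314

Stage 1: cross terms: (2*-28 - 37*-36)=1276, (37*35 - 16*-28)=1743, (16*3 - -21*35)=783, (-21*-36 - 2*3)=750; twice the area = |4552| = 4552; area = 2276; boundary points = 1 + 21 + 1 + 1 = 24; strictly interior points = area - boundary/2 + 1 = 2265; answer 2265
Stage 2: W1 = 2265; m = 3; total draws C(8,6) = 28; favorable C(5,4)*C(3,2) = 15; P = 15/28; answer 15/28
Stage 3: W2 = 15/28; threaded value p + q = 43; d = -10; remainder = value at the root: -3*(-10)^2 + 2*(-10)^1 + 6 = (-300) + (-20) + (6) = -314; answer -314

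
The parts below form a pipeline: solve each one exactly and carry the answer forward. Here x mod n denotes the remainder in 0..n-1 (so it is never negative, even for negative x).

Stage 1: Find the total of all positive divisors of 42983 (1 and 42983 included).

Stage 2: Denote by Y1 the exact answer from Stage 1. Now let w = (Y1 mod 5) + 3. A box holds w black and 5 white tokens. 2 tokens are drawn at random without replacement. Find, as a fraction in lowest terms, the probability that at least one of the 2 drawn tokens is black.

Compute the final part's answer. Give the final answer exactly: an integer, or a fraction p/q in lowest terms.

Stage 1: 42983 = 53 * 811; sigma = (1 + 53) * (1 + 811) = 54 * 812 = 43848; answer 43848
Stage 2: Y1 = 43848; w = 6; total draws C(11,2) = 55; complement C(5,2) = 10; favorable 55 - 10 = 45; P = 9/11; answer 9/11

9/11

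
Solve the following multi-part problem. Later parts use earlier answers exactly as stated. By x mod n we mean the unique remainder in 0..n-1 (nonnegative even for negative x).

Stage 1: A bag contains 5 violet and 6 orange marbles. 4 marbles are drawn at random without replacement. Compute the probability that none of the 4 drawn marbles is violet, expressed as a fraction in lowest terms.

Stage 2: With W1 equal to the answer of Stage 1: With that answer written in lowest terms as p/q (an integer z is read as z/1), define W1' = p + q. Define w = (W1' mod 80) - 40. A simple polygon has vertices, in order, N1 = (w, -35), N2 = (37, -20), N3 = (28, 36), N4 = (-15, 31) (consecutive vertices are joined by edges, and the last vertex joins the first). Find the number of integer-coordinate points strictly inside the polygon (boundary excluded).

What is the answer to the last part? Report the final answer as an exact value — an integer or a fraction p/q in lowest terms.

2991

Stage 1: total draws C(11,4) = 330; favorable C(6,4) = 15; P = 1/22; answer 1/22
Stage 2: W1 = 1/22; threaded value p + q = 23; w = -17; cross terms: (-17*-20 - 37*-35)=1635, (37*36 - 28*-20)=1892, (28*31 - -15*36)=1408, (-15*-35 - -17*31)=1052; twice the area = |5987| = 5987; area = 5987/2; boundary points = 3 + 1 + 1 + 2 = 7; strictly interior points = area - boundary/2 + 1 = 2991; answer 2991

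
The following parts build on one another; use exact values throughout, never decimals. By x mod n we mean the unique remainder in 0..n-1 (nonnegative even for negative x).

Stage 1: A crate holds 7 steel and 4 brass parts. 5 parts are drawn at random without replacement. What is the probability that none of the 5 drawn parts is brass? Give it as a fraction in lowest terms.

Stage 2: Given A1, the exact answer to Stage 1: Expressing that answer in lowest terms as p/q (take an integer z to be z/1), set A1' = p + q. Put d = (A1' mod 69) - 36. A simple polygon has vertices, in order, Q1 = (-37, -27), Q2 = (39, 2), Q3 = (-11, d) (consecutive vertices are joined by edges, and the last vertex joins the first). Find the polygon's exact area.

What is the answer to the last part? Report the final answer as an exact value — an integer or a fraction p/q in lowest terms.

Stage 1: total draws C(11,5) = 462; favorable C(7,5) = 21; P = 1/22; answer 1/22
Stage 2: A1 = 1/22; threaded value p + q = 23; d = -13; cross terms: (-37*2 - 39*-27)=979, (39*-13 - -11*2)=-485, (-11*-27 - -37*-13)=-184; twice the area = |310| = 310; area = 155; answer 155

155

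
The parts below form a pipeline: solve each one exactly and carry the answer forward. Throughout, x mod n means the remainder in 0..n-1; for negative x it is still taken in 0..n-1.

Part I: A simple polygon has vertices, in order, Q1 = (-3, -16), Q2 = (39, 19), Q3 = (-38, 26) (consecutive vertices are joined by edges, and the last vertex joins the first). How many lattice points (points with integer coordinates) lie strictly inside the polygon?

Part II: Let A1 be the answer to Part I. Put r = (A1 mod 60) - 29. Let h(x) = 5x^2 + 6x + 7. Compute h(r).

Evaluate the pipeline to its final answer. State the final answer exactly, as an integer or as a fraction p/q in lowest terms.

1383

Part I: cross terms: (-3*19 - 39*-16)=567, (39*26 - -38*19)=1736, (-38*-16 - -3*26)=686; twice the area = |2989| = 2989; area = 2989/2; boundary points = 7 + 7 + 7 = 21; strictly interior points = area - boundary/2 + 1 = 1485; answer 1485
Part II: A1 = 1485; r = 16; 5*(16)^2 + 6*(16)^1 + 7 = (1280) + (96) + (7) = 1383; answer 1383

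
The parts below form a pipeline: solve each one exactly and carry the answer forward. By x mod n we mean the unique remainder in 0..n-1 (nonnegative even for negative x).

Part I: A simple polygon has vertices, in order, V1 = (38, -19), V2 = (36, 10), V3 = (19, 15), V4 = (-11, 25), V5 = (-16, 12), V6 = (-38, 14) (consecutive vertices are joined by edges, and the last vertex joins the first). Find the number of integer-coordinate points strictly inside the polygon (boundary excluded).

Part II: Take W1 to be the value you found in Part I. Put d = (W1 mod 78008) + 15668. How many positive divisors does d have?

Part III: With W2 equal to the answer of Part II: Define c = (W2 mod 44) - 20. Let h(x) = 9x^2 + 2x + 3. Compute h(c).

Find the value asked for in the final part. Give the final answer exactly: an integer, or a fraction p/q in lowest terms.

2883

Part I: cross terms: (38*10 - 36*-19)=1064, (36*15 - 19*10)=350, (19*25 - -11*15)=640, (-11*12 - -16*25)=268, (-16*14 - -38*12)=232, (-38*-19 - 38*14)=190; twice the area = |2744| = 2744; area = 1372; boundary points = 1 + 1 + 10 + 1 + 2 + 1 = 16; strictly interior points = area - boundary/2 + 1 = 1365; answer 1365
Part II: W1 = 1365; d = 17033; 17033 is prime, so its only divisors are 1 and 17033; count = 2; answer 2
Part III: W2 = 2; c = -18; 9*(-18)^2 + 2*(-18)^1 + 3 = (2916) + (-36) + (3) = 2883; answer 2883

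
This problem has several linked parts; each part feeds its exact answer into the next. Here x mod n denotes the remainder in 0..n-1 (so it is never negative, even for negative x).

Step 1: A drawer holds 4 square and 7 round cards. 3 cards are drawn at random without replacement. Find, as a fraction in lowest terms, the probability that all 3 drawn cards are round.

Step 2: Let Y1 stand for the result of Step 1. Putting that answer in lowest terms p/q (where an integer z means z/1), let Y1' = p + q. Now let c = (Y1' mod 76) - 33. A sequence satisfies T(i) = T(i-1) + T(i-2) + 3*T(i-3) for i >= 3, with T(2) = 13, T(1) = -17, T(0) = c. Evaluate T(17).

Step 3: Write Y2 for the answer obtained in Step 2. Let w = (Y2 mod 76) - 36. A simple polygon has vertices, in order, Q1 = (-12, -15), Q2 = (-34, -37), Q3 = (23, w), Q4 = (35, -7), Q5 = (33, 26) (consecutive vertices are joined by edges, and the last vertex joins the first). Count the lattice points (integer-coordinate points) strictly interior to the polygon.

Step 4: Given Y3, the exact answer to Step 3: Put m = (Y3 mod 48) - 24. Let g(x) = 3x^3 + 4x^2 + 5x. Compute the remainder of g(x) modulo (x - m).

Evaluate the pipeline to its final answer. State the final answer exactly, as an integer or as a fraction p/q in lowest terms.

Step 1: total draws C(11,3) = 165; favorable C(7,3) = 35; P = 7/33; answer 7/33
Step 2: Y1 = 7/33; threaded value p + q = 40; c = 7; T(3) = 1*(13) + 1*(-17) + 3*(7) = 17; iterating: T(3)=17, T(4)=-21, T(5)=35, T(6)=65, T(7)=37, T(8)=207, T(9)=439, T(10)=757, T(11)=1817, T(12)=3891, T(13)=7979, T(14)=17321, T(15)=36973, T(16)=78231, T(17)=167167; answer 167167
Step 3: Y2 = 167167; w = 7; cross terms: (-12*-37 - -34*-15)=-66, (-34*7 - 23*-37)=613, (23*-7 - 35*7)=-406, (35*26 - 33*-7)=1141, (33*-15 - -12*26)=-183; twice the area = |1099| = 1099; area = 1099/2; boundary points = 22 + 1 + 2 + 1 + 1 = 27; strictly interior points = area - boundary/2 + 1 = 537; answer 537
Step 4: Y3 = 537; m = -15; remainder = value at the root: 3*(-15)^3 + 4*(-15)^2 + 5*(-15)^1 = (-10125) + (900) + (-75) = -9300; answer -9300

-9300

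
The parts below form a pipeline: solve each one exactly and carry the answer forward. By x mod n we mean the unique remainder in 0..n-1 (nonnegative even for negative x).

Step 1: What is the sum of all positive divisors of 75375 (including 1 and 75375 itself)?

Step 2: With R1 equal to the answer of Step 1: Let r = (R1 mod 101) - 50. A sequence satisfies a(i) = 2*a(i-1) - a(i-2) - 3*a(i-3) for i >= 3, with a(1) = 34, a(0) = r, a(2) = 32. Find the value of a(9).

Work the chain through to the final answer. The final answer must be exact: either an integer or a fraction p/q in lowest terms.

1116

Step 1: 75375 = 3^2 * 5^3 * 67; sigma = (1 + 3 + 9) * (1 + 5 + 25 + 125) * (1 + 67) = 13 * 156 * 68 = 137904; answer 137904
Step 2: R1 = 137904; r = -11; a(3) = 2*(32) - 1*(34) - 3*(-11) = 63; iterating: a(3)=63, a(4)=-8, a(5)=-175, a(6)=-531, a(7)=-863, a(8)=-670, a(9)=1116; answer 1116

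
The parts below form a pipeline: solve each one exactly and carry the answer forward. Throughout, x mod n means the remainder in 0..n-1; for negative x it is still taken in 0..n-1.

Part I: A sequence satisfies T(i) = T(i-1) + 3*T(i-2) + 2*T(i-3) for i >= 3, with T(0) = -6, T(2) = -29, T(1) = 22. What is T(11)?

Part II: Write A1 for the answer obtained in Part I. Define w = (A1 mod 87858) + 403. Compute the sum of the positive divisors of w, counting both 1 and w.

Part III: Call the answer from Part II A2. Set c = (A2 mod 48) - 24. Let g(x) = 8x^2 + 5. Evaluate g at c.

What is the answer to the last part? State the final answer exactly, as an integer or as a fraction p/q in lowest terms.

293

Part I: T(3) = 1*(-29) + 3*(22) + 2*(-6) = 25; iterating: T(3)=25, T(4)=-18, T(5)=-1, T(6)=-5, T(7)=-44, T(8)=-61, T(9)=-203, T(10)=-474, T(11)=-1205; answer -1205
Part II: A1 = -1205; w = 87056; 87056 = 2^4 * 5441; sigma = (1 + 2 + 4 + 8 + 16) * (1 + 5441) = 31 * 5442 = 168702; answer 168702
Part III: A2 = 168702; c = 6; 8*(6)^2 + 5 = (288) + (5) = 293; answer 293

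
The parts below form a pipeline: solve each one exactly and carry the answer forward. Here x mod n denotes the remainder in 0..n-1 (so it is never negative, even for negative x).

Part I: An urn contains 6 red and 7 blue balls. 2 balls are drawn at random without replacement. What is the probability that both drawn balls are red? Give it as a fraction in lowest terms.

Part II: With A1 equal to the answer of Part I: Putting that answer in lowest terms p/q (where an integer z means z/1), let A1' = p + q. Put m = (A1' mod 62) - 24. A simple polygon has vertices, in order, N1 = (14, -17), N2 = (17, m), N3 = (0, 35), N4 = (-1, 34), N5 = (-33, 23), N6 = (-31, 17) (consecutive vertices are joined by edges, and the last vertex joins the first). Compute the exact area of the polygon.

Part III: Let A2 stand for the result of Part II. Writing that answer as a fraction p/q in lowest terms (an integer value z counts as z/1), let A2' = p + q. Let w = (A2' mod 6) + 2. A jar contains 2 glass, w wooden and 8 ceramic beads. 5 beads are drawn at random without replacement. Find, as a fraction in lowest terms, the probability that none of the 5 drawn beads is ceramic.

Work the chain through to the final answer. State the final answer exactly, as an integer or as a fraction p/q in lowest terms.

Part I: total draws C(13,2) = 78; favorable C(6,2) = 15; P = 5/26; answer 5/26
Part II: A1 = 5/26; threaded value p + q = 31; m = 7; cross terms: (14*7 - 17*-17)=387, (17*35 - 0*7)=595, (0*34 - -1*35)=35, (-1*23 - -33*34)=1099, (-33*17 - -31*23)=152, (-31*-17 - 14*17)=289; twice the area = |2557| = 2557; area = 2557/2; answer 2557/2
Part III: A2 = 2557/2; threaded value p + q = 2559; w = 5; total draws C(15,5) = 3003; favorable C(7,5) = 21; P = 1/143; answer 1/143

1/143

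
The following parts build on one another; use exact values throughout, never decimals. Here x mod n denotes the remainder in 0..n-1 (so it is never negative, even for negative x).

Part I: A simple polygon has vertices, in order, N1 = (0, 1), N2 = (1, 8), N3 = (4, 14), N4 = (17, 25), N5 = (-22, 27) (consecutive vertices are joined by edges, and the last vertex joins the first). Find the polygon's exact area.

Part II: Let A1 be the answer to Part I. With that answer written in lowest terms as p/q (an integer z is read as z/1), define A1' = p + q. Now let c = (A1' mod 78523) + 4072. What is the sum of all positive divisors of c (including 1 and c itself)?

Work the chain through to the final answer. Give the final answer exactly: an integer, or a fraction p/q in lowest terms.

12960

Part I: cross terms: (0*8 - 1*1)=-1, (1*14 - 4*8)=-18, (4*25 - 17*14)=-138, (17*27 - -22*25)=1009, (-22*1 - 0*27)=-22; twice the area = |830| = 830; area = 415; answer 415
Part II: A1 = 415; threaded value p + q = 416; c = 4488; 4488 = 2^3 * 3 * 11 * 17; sigma = (1 + 2 + 4 + 8) * (1 + 3) * (1 + 11) * (1 + 17) = 15 * 4 * 12 * 18 = 12960; answer 12960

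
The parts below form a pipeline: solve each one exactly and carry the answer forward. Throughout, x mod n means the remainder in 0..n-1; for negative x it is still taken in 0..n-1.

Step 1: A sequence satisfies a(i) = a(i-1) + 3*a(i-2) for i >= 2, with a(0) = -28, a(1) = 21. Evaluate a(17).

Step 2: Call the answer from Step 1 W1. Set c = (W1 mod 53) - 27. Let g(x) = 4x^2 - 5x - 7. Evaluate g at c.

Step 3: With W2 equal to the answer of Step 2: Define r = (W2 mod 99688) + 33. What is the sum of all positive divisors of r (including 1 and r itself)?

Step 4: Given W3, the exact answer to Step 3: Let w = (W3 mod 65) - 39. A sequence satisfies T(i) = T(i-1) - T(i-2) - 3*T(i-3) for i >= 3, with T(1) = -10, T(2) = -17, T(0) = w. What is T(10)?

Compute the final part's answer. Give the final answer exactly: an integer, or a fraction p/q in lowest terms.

4759

Step 1: a(2) = 1*(21) + 3*(-28) = -63; iterating: a(2)=-63, a(3)=0, a(4)=-189, a(5)=-189, a(6)=-756, a(7)=-1323, a(8)=-3591, a(9)=-7560, a(10)=-18333, a(11)=-41013, a(12)=-96012, a(13)=-219051, a(14)=-507087, a(15)=-1164240, a(16)=-2685501, a(17)=-6178221; answer -6178221
Step 2: W1 = -6178221; c = 15; 4*(15)^2 - 5*(15)^1 - 7 = (900) + (-75) + (-7) = 818; answer 818
Step 3: W2 = 818; r = 851; 851 = 23 * 37; sigma = (1 + 23) * (1 + 37) = 24 * 38 = 912; answer 912
Step 4: W3 = 912; w = -37; T(3) = 1*(-17) - 1*(-10) - 3*(-37) = 104; iterating: T(3)=104, T(4)=151, T(5)=98, T(6)=-365, T(7)=-916, T(8)=-845, T(9)=1166, T(10)=4759; answer 4759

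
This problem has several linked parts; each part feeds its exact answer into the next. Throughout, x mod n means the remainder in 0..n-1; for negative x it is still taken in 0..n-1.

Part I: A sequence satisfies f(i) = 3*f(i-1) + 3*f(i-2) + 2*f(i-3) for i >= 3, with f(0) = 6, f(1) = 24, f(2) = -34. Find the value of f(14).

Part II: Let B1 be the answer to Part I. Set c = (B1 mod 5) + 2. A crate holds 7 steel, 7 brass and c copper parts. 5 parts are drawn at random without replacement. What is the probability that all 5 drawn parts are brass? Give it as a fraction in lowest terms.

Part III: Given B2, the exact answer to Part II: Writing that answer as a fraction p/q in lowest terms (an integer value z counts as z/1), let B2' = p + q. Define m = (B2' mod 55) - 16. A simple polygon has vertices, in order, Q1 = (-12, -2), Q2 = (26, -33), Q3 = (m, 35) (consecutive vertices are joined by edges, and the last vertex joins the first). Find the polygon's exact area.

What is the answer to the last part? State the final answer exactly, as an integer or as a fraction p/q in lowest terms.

Part I: f(3) = 3*(-34) + 3*(24) + 2*(6) = -18; iterating: f(3)=-18, f(4)=-108, f(5)=-446, f(6)=-1698, f(7)=-6648, f(8)=-25930, f(9)=-101130, f(10)=-394476, f(11)=-1538678, f(12)=-6001722, f(13)=-23410152, f(14)=-91312978; answer -91312978
Part II: B1 = -91312978; c = 4; total draws C(18,5) = 8568; favorable C(7,5) = 21; P = 1/408; answer 1/408
Part III: B2 = 1/408; threaded value p + q = 409; m = 8; cross terms: (-12*-33 - 26*-2)=448, (26*35 - 8*-33)=1174, (8*-2 - -12*35)=404; twice the area = |2026| = 2026; area = 1013; answer 1013

1013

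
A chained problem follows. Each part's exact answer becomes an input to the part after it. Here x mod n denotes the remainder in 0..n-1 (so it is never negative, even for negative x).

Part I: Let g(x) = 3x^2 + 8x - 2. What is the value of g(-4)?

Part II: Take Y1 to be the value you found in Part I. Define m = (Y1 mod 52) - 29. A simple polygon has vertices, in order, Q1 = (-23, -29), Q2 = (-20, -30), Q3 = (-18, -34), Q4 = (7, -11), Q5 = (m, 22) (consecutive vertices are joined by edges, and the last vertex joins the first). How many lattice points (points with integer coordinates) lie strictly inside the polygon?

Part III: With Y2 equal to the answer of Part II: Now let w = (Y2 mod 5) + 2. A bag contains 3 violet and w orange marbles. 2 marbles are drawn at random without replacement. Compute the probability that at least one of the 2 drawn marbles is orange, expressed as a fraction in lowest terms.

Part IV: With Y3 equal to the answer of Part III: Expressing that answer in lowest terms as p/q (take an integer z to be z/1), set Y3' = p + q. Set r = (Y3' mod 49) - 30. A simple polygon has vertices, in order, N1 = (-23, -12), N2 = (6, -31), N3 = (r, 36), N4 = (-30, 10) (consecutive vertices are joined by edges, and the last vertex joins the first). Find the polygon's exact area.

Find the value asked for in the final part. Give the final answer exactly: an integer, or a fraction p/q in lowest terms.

Part I: 3*(-4)^2 + 8*(-4)^1 - 2 = (48) + (-32) + (-2) = 14; answer 14
Part II: Y1 = 14; m = -15; cross terms: (-23*-30 - -20*-29)=110, (-20*-34 - -18*-30)=140, (-18*-11 - 7*-34)=436, (7*22 - -15*-11)=-11, (-15*-29 - -23*22)=941; twice the area = |1616| = 1616; area = 808; boundary points = 1 + 2 + 1 + 11 + 1 = 16; strictly interior points = area - boundary/2 + 1 = 801; answer 801
Part III: Y2 = 801; w = 3; total draws C(6,2) = 15; complement C(3,2) = 3; favorable 15 - 3 = 12; P = 4/5; answer 4/5
Part IV: Y3 = 4/5; threaded value p + q = 9; r = -21; cross terms: (-23*-31 - 6*-12)=785, (6*36 - -21*-31)=-435, (-21*10 - -30*36)=870, (-30*-12 - -23*10)=590; twice the area = |1810| = 1810; area = 905; answer 905

905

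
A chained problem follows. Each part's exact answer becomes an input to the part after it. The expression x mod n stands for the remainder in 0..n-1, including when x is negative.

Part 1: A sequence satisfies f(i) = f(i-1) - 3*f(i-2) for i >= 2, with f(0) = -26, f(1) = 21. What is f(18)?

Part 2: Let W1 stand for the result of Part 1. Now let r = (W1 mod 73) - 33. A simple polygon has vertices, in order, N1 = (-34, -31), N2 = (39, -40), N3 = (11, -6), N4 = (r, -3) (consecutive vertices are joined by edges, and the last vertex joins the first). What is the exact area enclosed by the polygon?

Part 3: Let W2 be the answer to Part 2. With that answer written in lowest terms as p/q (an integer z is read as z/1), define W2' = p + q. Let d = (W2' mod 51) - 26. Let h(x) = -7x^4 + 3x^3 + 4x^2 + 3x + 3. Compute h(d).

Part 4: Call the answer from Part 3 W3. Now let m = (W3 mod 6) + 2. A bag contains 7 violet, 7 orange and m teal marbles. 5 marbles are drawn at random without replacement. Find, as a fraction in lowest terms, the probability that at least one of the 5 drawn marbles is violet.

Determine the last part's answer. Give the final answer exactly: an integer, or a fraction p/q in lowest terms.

Part 1: f(2) = 1*(21) - 3*(-26) = 99; iterating: f(2)=99, f(3)=36, f(4)=-261, f(5)=-369, f(6)=414, f(7)=1521, f(8)=279, f(9)=-4284, f(10)=-5121, f(11)=7731, f(12)=23094, f(13)=-99, f(14)=-69381, f(15)=-69084, f(16)=139059, f(17)=346311, f(18)=-70866; answer -70866
Part 2: W1 = -70866; r = -16; cross terms: (-34*-40 - 39*-31)=2569, (39*-6 - 11*-40)=206, (11*-3 - -16*-6)=-129, (-16*-31 - -34*-3)=394; twice the area = |3040| = 3040; area = 1520; answer 1520
Part 3: W2 = 1520; threaded value p + q = 1521; d = 16; -7*(16)^4 + 3*(16)^3 + 4*(16)^2 + 3*(16)^1 + 3 = (-458752) + (12288) + (1024) + (48) + (3) = -445389; answer -445389
Part 4: W3 = -445389; m = 5; total draws C(19,5) = 11628; complement C(12,5) = 792; favorable 11628 - 792 = 10836; P = 301/323; answer 301/323

301/323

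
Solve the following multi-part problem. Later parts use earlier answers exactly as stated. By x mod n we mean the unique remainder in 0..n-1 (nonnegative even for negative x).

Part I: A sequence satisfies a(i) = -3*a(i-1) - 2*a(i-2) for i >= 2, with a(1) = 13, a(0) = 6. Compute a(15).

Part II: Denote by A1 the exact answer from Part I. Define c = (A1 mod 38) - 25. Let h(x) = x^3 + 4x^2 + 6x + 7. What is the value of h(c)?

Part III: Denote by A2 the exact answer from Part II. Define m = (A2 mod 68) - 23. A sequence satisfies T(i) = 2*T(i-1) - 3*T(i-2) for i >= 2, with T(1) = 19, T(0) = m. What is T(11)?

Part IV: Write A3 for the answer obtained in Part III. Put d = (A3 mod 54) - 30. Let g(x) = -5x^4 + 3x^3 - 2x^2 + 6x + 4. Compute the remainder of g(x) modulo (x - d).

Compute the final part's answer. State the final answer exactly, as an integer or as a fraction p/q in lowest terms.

-631632

Part I: a(2) = -3*(13) - 2*(6) = -51; iterating: a(2)=-51, a(3)=127, a(4)=-279, a(5)=583, a(6)=-1191, a(7)=2407, a(8)=-4839, a(9)=9703, a(10)=-19431, a(11)=38887, a(12)=-77799, a(13)=155623, a(14)=-311271, a(15)=622567; answer 622567
Part II: A1 = 622567; c = -12; 1*(-12)^3 + 4*(-12)^2 + 6*(-12)^1 + 7 = (-1728) + (576) + (-72) + (7) = -1217; answer -1217
Part III: A2 = -1217; m = -16; T(2) = 2*(19) - 3*(-16) = 86; iterating: T(2)=86, T(3)=115, T(4)=-28, T(5)=-401, T(6)=-718, T(7)=-233, T(8)=1688, T(9)=4075, T(10)=3086, T(11)=-6053; answer -6053
Part IV: A3 = -6053; d = 19; remainder = value at the root: -5*(19)^4 + 3*(19)^3 - 2*(19)^2 + 6*(19)^1 + 4 = (-651605) + (20577) + (-722) + (114) + (4) = -631632; answer -631632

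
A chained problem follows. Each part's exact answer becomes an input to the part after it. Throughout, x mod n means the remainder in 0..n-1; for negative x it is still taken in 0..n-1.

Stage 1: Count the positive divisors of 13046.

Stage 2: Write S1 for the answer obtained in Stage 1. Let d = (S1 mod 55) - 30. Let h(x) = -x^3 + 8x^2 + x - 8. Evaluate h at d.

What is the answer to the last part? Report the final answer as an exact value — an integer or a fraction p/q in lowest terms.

Stage 1: 13046 = 2 * 11 * 593; number of divisors = (1+1) * (1+1) * (1+1) = 8; answer 8
Stage 2: S1 = 8; d = -22; -1*(-22)^3 + 8*(-22)^2 + 1*(-22)^1 - 8 = (10648) + (3872) + (-22) + (-8) = 14490; answer 14490

14490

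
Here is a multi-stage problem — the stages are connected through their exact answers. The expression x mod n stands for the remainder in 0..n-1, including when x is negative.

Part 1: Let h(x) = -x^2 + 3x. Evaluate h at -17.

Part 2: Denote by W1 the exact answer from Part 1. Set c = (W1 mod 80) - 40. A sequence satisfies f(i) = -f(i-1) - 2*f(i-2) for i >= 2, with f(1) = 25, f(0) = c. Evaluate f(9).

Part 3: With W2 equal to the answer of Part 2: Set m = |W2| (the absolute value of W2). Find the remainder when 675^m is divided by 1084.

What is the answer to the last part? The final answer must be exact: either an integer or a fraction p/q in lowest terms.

131

Part 1: -1*(-17)^2 + 3*(-17)^1 = (-289) + (-51) = -340; answer -340
Part 2: W1 = -340; c = 20; f(2) = -1*(25) - 2*(20) = -65; iterating: f(2)=-65, f(3)=15, f(4)=115, f(5)=-145, f(6)=-85, f(7)=375, f(8)=-205, f(9)=-545; answer -545
Part 3: W2 = -545; m = 545; squarings mod 1084: 675^1=675, 675^2=345, 675^4=869, 675^8=697, 675^16=177, 675^32=977, 675^64=609, 675^128=153, 675^256=645, 675^512=853; 675^545 = 675^1 * 675^32 * 675^512 = 131 (mod 1084); answer 131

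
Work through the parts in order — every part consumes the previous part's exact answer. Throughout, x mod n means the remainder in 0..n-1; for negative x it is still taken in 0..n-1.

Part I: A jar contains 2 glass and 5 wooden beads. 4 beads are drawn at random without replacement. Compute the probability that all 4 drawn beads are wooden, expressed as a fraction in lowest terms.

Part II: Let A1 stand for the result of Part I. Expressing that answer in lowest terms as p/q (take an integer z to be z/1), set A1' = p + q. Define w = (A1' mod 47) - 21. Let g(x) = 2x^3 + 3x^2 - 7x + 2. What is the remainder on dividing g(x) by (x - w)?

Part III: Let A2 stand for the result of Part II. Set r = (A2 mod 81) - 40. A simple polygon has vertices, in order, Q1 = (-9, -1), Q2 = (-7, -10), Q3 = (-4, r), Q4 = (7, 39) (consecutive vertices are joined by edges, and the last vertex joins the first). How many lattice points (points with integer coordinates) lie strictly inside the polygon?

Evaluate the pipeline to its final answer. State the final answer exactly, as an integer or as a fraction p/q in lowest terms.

295

Part I: total draws C(7,4) = 35; favorable C(5,4) = 5; P = 1/7; answer 1/7
Part II: A1 = 1/7; threaded value p + q = 8; w = -13; remainder = value at the root: 2*(-13)^3 + 3*(-13)^2 - 7*(-13)^1 + 2 = (-4394) + (507) + (91) + (2) = -3794; answer -3794
Part III: A2 = -3794; r = -27; cross terms: (-9*-10 - -7*-1)=83, (-7*-27 - -4*-10)=149, (-4*39 - 7*-27)=33, (7*-1 - -9*39)=344; twice the area = |609| = 609; area = 609/2; boundary points = 1 + 1 + 11 + 8 = 21; strictly interior points = area - boundary/2 + 1 = 295; answer 295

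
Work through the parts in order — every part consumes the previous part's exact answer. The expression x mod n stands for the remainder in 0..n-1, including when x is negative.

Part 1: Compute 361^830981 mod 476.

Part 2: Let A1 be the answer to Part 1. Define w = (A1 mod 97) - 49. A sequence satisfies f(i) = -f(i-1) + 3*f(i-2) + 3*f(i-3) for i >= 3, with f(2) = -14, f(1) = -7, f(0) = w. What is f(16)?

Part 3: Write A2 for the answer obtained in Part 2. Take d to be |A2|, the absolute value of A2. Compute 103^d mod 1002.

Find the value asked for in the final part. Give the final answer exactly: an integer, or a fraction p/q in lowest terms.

Part 1: squarings mod 476: 361^1=361, 361^2=373, 361^4=137, 361^8=205, 361^16=137, 361^32=205, 361^64=137, 361^128=205, 361^256=137, 361^512=205, 361^1024=137, 361^2048=205, 361^4096=137, 361^8192=205, 361^16384=137, 361^32768=205, 361^65536=137, 361^131072=205, 361^262144=137, 361^524288=205; 361^830981 = 361^1 * 361^4 * 361^512 * 361^1024 * 361^2048 * 361^8192 * 361^32768 * 361^262144 * 361^524288 = 429 (mod 476); answer 429
Part 2: A1 = 429; w = -8; f(3) = -1*(-14) + 3*(-7) + 3*(-8) = -31; iterating: f(3)=-31, f(4)=-32, f(5)=-103, f(6)=-86, f(7)=-319, f(8)=-248, f(9)=-967, f(10)=-734, f(11)=-2911, f(12)=-2192, f(13)=-8743, f(14)=-6566, f(15)=-26239, f(16)=-19688; answer -19688
Part 3: A2 = -19688; d = 19688; squarings mod 1002: 103^1=103, 103^2=589, 103^4=229, 103^8=337, 103^16=343, 103^32=415, 103^64=883, 103^128=133, 103^256=655, 103^512=169, 103^1024=505, 103^2048=517, 103^4096=757, 103^8192=907, 103^16384=7; 103^19688 = 103^8 * 103^32 * 103^64 * 103^128 * 103^1024 * 103^2048 * 103^16384 = 409 (mod 1002); answer 409

409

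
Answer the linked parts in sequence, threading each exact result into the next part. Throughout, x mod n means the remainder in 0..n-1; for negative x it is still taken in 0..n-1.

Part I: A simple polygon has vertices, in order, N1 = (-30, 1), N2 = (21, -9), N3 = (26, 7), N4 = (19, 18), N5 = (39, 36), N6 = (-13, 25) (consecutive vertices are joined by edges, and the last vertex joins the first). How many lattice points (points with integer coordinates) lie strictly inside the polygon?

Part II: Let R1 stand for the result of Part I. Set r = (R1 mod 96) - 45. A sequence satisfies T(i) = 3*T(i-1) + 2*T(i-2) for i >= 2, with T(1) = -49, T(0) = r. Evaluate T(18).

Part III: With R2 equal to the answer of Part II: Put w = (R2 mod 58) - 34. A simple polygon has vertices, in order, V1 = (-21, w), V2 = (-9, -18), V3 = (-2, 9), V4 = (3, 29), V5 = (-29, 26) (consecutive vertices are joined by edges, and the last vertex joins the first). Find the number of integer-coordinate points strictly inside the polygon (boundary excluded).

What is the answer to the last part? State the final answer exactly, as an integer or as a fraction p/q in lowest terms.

687

Part I: cross terms: (-30*-9 - 21*1)=249, (21*7 - 26*-9)=381, (26*18 - 19*7)=335, (19*36 - 39*18)=-18, (39*25 - -13*36)=1443, (-13*1 - -30*25)=737; twice the area = |3127| = 3127; area = 3127/2; boundary points = 1 + 1 + 1 + 2 + 1 + 1 = 7; strictly interior points = area - boundary/2 + 1 = 1561; answer 1561
Part II: R1 = 1561; r = -20; T(2) = 3*(-49) + 2*(-20) = -187; iterating: T(2)=-187, T(3)=-659, T(4)=-2351, T(5)=-8371, T(6)=-29815, T(7)=-106187, T(8)=-378191, T(9)=-1346947, T(10)=-4797223, T(11)=-17085563, T(12)=-60851135, T(13)=-216724531, T(14)=-771875863, T(15)=-2749076651, T(16)=-9790981679, T(17)=-34871098339, T(18)=-124195258375; answer -124195258375
Part III: R2 = -124195258375; w = 13; cross terms: (-21*-18 - -9*13)=495, (-9*9 - -2*-18)=-117, (-2*29 - 3*9)=-85, (3*26 - -29*29)=919, (-29*13 - -21*26)=169; twice the area = |1381| = 1381; area = 1381/2; boundary points = 1 + 1 + 5 + 1 + 1 = 9; strictly interior points = area - boundary/2 + 1 = 687; answer 687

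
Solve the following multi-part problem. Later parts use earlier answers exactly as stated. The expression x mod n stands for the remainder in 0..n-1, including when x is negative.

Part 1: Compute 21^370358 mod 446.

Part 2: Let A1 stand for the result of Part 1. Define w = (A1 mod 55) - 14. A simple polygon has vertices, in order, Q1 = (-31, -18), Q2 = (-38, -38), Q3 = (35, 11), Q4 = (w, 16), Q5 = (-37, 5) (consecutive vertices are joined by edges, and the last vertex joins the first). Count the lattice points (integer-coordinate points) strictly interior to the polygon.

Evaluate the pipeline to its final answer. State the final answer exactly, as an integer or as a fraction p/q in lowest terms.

1611

Part 1: squarings mod 446: 21^1=21, 21^2=441, 21^4=25, 21^8=179, 21^16=375, 21^32=135, 21^64=385, 21^128=153, 21^256=217, 21^512=259, 21^1024=181, 21^2048=203, 21^4096=177, 21^8192=109, 21^16384=285, 21^32768=53, 21^65536=133, 21^131072=295, 21^262144=55; 21^370358 = 21^2 * 21^4 * 21^16 * 21^32 * 21^128 * 21^512 * 21^1024 * 21^8192 * 21^32768 * 21^65536 * 21^262144 = 369 (mod 446); answer 369
Part 2: A1 = 369; w = 25; cross terms: (-31*-38 - -38*-18)=494, (-38*11 - 35*-38)=912, (35*16 - 25*11)=285, (25*5 - -37*16)=717, (-37*-18 - -31*5)=821; twice the area = |3229| = 3229; area = 3229/2; boundary points = 1 + 1 + 5 + 1 + 1 = 9; strictly interior points = area - boundary/2 + 1 = 1611; answer 1611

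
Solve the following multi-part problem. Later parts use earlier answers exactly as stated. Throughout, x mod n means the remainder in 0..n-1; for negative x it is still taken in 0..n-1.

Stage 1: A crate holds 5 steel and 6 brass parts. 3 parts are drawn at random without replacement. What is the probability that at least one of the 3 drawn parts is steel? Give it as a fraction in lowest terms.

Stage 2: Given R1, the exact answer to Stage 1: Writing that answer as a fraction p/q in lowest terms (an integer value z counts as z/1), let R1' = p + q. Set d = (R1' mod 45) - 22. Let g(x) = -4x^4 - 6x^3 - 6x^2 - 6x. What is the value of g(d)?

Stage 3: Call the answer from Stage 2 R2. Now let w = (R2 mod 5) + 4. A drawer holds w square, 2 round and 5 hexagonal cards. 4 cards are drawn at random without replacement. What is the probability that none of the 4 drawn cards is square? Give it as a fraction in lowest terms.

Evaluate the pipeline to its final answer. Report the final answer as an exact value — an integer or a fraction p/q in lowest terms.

7/66

Stage 1: total draws C(11,3) = 165; complement C(6,3) = 20; favorable 165 - 20 = 145; P = 29/33; answer 29/33
Stage 2: R1 = 29/33; threaded value p + q = 62; d = -5; -4*(-5)^4 - 6*(-5)^3 - 6*(-5)^2 - 6*(-5)^1 = (-2500) + (750) + (-150) + (30) = -1870; answer -1870
Stage 3: R2 = -1870; w = 4; total draws C(11,4) = 330; favorable C(7,4) = 35; P = 7/66; answer 7/66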